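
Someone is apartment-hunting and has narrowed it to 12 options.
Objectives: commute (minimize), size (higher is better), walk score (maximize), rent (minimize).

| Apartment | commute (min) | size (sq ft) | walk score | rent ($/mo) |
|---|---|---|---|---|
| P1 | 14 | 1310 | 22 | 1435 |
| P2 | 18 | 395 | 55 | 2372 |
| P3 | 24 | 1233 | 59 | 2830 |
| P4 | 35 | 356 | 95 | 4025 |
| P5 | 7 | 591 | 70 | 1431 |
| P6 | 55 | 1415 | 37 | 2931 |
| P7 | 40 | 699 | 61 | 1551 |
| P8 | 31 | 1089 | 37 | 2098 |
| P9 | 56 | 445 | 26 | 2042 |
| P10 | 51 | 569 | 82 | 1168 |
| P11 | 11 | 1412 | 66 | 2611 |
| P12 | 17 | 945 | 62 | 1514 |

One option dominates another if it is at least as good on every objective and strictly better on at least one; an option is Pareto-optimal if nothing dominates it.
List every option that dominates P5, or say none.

none

P1: worse on commute (14 vs 7).
P2: worse on commute (18 vs 7).
P3: worse on commute (24 vs 7).
P4: worse on commute (35 vs 7).
P6: worse on commute (55 vs 7).
P7: worse on commute (40 vs 7).
P8: worse on commute (31 vs 7).
P9: worse on commute (56 vs 7).
P10: worse on commute (51 vs 7).
P11: worse on commute (11 vs 7).
P12: worse on commute (17 vs 7).
No option dominates P5.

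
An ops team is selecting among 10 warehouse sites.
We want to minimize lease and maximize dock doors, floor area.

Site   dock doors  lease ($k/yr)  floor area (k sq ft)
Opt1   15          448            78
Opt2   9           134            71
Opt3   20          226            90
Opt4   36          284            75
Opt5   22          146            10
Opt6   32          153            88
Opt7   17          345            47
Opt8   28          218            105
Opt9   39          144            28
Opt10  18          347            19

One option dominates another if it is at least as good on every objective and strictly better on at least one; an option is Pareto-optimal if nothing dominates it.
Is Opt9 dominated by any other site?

Opt1: worse on dock doors (15 vs 39).
Opt2: worse on dock doors (9 vs 39).
Opt3: worse on dock doors (20 vs 39).
Opt4: worse on dock doors (36 vs 39).
Opt5: worse on dock doors (22 vs 39).
Opt6: worse on dock doors (32 vs 39).
Opt7: worse on dock doors (17 vs 39).
Opt8: worse on dock doors (28 vs 39).
Opt10: worse on dock doors (18 vs 39).
No option is at least as good as Opt9 on every objective and strictly better on one.

No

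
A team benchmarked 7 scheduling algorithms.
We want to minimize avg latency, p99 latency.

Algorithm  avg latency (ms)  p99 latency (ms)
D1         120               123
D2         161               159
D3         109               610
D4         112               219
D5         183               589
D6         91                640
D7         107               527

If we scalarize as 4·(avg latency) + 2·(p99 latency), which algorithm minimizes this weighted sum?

D1: 4·120 + 2·123 = 726
D2: 4·161 + 2·159 = 962
D3: 4·109 + 2·610 = 1656
D4: 4·112 + 2·219 = 886
D5: 4·183 + 2·589 = 1910
D6: 4·91 + 2·640 = 1644
D7: 4·107 + 2·527 = 1482
Lowest: D1 at 726.

D1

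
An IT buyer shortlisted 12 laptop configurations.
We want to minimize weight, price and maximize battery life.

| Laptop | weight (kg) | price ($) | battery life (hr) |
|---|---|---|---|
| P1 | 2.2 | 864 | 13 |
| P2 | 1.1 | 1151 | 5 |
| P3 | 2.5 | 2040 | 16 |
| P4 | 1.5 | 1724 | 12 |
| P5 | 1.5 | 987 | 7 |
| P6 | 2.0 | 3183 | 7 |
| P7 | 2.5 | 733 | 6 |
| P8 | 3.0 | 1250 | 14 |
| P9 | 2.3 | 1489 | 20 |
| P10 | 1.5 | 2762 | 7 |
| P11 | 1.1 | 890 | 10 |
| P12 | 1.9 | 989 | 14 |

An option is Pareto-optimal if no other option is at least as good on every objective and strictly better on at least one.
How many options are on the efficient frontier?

6

P1: not dominated.
P2: dominated by P11 (weight 1.1≤1.1, price 890≤1151, battery life 10≥5).
P3: dominated by P9 (weight 2.3≤2.5, price 1489≤2040, battery life 20≥16).
P4: not dominated.
P5: dominated by P11 (weight 1.1≤1.5, price 890≤987, battery life 10≥7).
P6: dominated by P4 (weight 1.5≤2.0, price 1724≤3183, battery life 12≥7).
P7: not dominated (best price).
P8: dominated by P12 (weight 1.9≤3.0, price 989≤1250, battery life 14≥14).
P9: not dominated (best battery life).
P10: dominated by P4 (weight 1.5≤1.5, price 1724≤2762, battery life 12≥7).
P11: not dominated.
P12: not dominated.
Pareto-optimal: P1, P4, P7, P9, P11, P12 → 6.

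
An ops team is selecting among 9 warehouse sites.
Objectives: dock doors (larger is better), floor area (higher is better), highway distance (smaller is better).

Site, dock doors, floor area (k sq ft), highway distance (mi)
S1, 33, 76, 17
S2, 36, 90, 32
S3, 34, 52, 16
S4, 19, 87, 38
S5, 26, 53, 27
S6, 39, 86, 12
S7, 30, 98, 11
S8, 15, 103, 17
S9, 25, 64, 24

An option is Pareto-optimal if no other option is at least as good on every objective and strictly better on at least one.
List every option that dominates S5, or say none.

S1, S6, S7

S1: dock doors 33≥26, floor area 76≥53, highway distance 17≤27 — dominates S5.
S6: dock doors 39≥26, floor area 86≥53, highway distance 12≤27 — dominates S5.
S7: dock doors 30≥26, floor area 98≥53, highway distance 11≤27 — dominates S5.
Others (S2, S3, S4, S8, S9) are each worse than S5 on at least one objective.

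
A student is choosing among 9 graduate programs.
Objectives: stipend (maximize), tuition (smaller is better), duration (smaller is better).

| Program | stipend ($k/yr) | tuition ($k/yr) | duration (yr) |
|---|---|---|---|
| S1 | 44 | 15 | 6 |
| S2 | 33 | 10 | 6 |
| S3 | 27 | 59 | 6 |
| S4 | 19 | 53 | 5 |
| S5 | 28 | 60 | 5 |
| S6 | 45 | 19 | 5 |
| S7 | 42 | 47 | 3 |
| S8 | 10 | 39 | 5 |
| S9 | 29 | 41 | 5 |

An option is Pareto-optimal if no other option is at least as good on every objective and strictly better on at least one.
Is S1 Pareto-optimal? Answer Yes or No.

S2: worse on stipend (33 vs 44).
S3: worse on stipend (27 vs 44).
S4: worse on stipend (19 vs 44).
S5: worse on stipend (28 vs 44).
S6: worse on tuition (19 vs 15).
S7: worse on stipend (42 vs 44).
S8: worse on stipend (10 vs 44).
S9: worse on stipend (29 vs 44).
No option is at least as good as S1 on every objective and strictly better on one.

Yes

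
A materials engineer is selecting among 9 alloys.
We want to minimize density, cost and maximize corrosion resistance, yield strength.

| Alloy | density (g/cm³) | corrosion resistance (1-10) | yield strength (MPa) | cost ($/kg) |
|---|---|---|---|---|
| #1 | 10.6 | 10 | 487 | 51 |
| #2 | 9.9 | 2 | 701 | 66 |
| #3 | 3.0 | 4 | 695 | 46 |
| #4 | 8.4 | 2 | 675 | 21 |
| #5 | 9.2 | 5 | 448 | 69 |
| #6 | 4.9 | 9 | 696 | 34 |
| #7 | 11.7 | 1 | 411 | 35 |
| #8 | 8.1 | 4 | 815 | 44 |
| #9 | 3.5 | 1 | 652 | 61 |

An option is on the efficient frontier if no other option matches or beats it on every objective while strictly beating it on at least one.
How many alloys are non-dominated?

5

#1: not dominated (best corrosion resistance).
#2: dominated by #8 (density 8.1≤9.9, corrosion resistance 4≥2, yield strength 815≥701, cost 44≤66).
#3: not dominated (best density).
#4: not dominated (best cost).
#5: dominated by #6 (density 4.9≤9.2, corrosion resistance 9≥5, yield strength 696≥448, cost 34≤69).
#6: not dominated.
#7: dominated by #4 (density 8.4≤11.7, corrosion resistance 2≥1, yield strength 675≥411, cost 21≤35).
#8: not dominated (best yield strength).
#9: dominated by #3 (density 3.0≤3.5, corrosion resistance 4≥1, yield strength 695≥652, cost 46≤61).
Pareto-optimal: #1, #3, #4, #6, #8 → 5.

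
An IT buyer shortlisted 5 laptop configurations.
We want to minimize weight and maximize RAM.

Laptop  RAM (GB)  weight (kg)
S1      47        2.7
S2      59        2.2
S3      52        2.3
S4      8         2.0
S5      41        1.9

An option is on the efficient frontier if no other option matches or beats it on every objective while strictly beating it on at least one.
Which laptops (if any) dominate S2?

S1: worse on RAM (47 vs 59).
S3: worse on RAM (52 vs 59).
S4: worse on RAM (8 vs 59).
S5: worse on RAM (41 vs 59).
No option dominates S2.

none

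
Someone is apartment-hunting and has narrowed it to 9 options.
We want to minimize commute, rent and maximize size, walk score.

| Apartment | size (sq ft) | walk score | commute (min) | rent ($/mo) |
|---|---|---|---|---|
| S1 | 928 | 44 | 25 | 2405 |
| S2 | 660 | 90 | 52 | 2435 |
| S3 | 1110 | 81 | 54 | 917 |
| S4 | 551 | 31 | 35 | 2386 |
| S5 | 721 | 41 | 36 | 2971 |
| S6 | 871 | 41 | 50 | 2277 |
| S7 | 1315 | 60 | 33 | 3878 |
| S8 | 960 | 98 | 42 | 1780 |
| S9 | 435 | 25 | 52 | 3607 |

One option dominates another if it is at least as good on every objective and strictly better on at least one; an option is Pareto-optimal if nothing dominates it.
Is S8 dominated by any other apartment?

No

S1: worse on size (928 vs 960).
S2: worse on size (660 vs 960).
S3: worse on walk score (81 vs 98).
S4: worse on size (551 vs 960).
S5: worse on size (721 vs 960).
S6: worse on size (871 vs 960).
S7: worse on walk score (60 vs 98).
S9: worse on size (435 vs 960).
No option is at least as good as S8 on every objective and strictly better on one.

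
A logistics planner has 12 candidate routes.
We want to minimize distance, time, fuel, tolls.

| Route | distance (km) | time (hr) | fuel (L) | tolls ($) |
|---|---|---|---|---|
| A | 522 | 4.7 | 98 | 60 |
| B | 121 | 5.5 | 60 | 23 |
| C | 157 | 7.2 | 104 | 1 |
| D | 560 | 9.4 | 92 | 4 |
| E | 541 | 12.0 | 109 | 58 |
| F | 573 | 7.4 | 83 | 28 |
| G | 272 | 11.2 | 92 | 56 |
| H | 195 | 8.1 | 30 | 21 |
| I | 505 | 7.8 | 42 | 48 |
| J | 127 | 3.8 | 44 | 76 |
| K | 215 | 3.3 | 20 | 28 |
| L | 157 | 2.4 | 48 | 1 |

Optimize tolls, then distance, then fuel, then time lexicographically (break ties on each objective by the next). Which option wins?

First minimize tolls: best is 1, kept {C, L}.
Then minimize distance: best is 157, kept {C, L}.
Then minimize fuel: best is 48, kept {L}.

L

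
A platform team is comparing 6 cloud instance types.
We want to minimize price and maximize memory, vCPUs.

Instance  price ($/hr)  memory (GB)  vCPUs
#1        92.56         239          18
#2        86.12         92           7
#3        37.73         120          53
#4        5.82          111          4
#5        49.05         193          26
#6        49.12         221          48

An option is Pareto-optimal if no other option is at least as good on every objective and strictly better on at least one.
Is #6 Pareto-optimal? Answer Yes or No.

#1: worse on price (92.56 vs 49.12).
#2: worse on price (86.12 vs 49.12).
#3: worse on memory (120 vs 221).
#4: worse on memory (111 vs 221).
#5: worse on memory (193 vs 221).
No option is at least as good as #6 on every objective and strictly better on one.

Yes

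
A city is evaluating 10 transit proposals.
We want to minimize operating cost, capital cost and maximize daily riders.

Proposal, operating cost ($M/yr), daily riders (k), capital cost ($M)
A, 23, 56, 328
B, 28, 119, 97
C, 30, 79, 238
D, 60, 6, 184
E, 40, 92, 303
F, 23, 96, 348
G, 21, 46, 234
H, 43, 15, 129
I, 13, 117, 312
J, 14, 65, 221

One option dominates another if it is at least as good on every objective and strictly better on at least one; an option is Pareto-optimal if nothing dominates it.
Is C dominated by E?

No

E vs C: E is worse on operating cost (40 vs 30), so it does not dominate C.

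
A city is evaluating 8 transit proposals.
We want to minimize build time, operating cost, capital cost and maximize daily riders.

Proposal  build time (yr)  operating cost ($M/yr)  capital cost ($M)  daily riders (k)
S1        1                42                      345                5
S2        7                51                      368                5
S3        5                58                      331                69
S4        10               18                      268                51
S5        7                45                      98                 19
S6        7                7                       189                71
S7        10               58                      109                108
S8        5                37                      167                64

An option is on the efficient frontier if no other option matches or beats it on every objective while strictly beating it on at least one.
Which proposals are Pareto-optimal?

S1: not dominated (best build time).
S2: dominated by S1 (build time 1≤7, operating cost 42≤51, capital cost 345≤368, daily riders 5≥5).
S3: not dominated.
S4: dominated by S6 (build time 7≤10, operating cost 7≤18, capital cost 189≤268, daily riders 71≥51).
S5: not dominated (best capital cost).
S6: not dominated (best operating cost).
S7: not dominated (best daily riders).
S8: not dominated.

S1, S3, S5, S6, S7, S8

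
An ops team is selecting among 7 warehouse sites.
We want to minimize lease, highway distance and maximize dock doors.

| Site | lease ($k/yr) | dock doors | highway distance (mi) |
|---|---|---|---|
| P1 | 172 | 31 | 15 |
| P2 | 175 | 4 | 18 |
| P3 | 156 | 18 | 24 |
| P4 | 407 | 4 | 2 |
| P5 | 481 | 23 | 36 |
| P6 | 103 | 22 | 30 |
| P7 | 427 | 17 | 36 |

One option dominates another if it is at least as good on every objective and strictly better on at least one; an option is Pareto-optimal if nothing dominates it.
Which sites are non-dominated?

P1: not dominated (best dock doors).
P2: dominated by P1 (lease 172≤175, dock doors 31≥4, highway distance 15≤18).
P3: not dominated.
P4: not dominated (best highway distance).
P5: dominated by P1 (lease 172≤481, dock doors 31≥23, highway distance 15≤36).
P6: not dominated (best lease).
P7: dominated by P1 (lease 172≤427, dock doors 31≥17, highway distance 15≤36).

P1, P3, P4, P6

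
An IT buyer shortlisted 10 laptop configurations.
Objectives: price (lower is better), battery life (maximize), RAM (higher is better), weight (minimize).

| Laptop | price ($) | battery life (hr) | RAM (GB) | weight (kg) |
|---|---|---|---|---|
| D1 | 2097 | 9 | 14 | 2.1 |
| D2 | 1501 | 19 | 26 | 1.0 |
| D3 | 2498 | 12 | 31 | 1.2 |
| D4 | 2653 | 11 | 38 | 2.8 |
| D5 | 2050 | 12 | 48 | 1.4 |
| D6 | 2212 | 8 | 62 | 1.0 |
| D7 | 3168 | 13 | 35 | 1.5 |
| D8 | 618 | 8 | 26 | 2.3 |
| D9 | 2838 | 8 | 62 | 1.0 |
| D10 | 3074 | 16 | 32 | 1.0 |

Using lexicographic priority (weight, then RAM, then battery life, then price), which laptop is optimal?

First minimize weight: best is 1.0, kept {D2, D6, D9, D10}.
Then maximize RAM: best is 62, kept {D6, D9}.
Then maximize battery life: best is 8, kept {D6, D9}.
Then minimize price: best is 2212, kept {D6}.

D6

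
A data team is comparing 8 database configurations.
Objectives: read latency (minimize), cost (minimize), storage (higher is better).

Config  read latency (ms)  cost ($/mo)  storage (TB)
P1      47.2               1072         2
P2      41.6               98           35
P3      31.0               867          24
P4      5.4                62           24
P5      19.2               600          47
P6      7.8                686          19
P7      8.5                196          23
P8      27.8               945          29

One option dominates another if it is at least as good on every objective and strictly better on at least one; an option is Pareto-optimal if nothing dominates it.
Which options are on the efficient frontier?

P1: dominated by P2 (read latency 41.6≤47.2, cost 98≤1072, storage 35≥2).
P2: not dominated.
P3: dominated by P4 (read latency 5.4≤31.0, cost 62≤867, storage 24≥24).
P4: not dominated (best read latency).
P5: not dominated (best storage).
P6: dominated by P4 (read latency 5.4≤7.8, cost 62≤686, storage 24≥19).
P7: dominated by P4 (read latency 5.4≤8.5, cost 62≤196, storage 24≥23).
P8: dominated by P5 (read latency 19.2≤27.8, cost 600≤945, storage 47≥29).

P2, P4, P5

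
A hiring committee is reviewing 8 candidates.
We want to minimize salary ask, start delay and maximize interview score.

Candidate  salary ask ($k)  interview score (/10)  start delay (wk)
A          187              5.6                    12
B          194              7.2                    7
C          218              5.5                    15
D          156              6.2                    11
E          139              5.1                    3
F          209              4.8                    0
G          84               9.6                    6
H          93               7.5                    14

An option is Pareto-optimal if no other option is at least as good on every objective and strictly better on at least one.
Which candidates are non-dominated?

E, F, G

A: dominated by D (salary ask 156≤187, interview score 6.2≥5.6, start delay 11≤12).
B: dominated by G (salary ask 84≤194, interview score 9.6≥7.2, start delay 6≤7).
C: dominated by A (salary ask 187≤218, interview score 5.6≥5.5, start delay 12≤15).
D: dominated by G (salary ask 84≤156, interview score 9.6≥6.2, start delay 6≤11).
E: not dominated.
F: not dominated (best start delay).
G: not dominated (best salary ask).
H: dominated by G (salary ask 84≤93, interview score 9.6≥7.5, start delay 6≤14).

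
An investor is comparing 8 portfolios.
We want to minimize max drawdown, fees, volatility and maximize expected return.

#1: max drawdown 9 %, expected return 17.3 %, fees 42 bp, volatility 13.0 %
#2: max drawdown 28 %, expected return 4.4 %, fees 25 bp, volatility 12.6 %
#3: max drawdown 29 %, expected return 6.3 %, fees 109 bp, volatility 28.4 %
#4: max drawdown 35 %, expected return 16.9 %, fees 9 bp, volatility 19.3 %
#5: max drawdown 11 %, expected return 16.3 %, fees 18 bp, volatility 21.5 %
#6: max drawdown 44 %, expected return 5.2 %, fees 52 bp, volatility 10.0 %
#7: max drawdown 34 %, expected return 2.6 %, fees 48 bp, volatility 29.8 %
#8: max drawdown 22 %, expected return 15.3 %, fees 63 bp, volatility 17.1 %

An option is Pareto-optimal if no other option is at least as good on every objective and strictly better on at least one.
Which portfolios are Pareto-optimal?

#1, #2, #4, #5, #6

#1: not dominated (best max drawdown).
#2: not dominated.
#3: dominated by #1 (max drawdown 9≤29, expected return 17.3≥6.3, fees 42≤109, volatility 13.0≤28.4).
#4: not dominated (best fees).
#5: not dominated.
#6: not dominated (best volatility).
#7: dominated by #1 (max drawdown 9≤34, expected return 17.3≥2.6, fees 42≤48, volatility 13.0≤29.8).
#8: dominated by #1 (max drawdown 9≤22, expected return 17.3≥15.3, fees 42≤63, volatility 13.0≤17.1).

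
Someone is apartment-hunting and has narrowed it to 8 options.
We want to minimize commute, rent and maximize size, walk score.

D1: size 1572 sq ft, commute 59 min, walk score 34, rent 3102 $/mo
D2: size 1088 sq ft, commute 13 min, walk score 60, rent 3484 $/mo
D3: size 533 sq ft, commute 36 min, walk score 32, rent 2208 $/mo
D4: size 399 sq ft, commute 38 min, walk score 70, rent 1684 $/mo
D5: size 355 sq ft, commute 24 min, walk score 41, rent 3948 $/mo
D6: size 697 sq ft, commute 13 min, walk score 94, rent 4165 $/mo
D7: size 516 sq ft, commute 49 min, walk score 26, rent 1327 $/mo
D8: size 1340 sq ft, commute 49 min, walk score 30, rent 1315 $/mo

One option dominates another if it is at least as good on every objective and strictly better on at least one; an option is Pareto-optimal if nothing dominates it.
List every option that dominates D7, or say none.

D8

D8: size 1340≥516, commute 49≤49, walk score 30≥26, rent 1315≤1327 — dominates D7.
Others (D1, D2, D3, D4, D5, D6) are each worse than D7 on at least one objective.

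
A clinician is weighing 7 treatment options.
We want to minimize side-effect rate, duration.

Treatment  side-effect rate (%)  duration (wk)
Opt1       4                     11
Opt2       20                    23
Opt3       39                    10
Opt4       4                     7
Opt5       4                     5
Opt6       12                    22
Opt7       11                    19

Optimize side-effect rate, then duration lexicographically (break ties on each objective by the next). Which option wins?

First minimize side-effect rate: best is 4, kept {Opt1, Opt4, Opt5}.
Then minimize duration: best is 5, kept {Opt5}.

Opt5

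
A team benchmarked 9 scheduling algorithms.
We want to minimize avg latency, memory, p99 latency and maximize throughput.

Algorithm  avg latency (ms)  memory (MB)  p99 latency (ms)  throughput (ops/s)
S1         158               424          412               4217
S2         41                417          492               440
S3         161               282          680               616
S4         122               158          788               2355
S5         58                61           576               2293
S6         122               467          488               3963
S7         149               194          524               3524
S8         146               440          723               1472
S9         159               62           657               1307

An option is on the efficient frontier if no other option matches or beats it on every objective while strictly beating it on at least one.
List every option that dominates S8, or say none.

S5

S5: avg latency 58≤146, memory 61≤440, p99 latency 576≤723, throughput 2293≥1472 — dominates S8.
Others (S1, S2, S3, S4, S6, S7, S9) are each worse than S8 on at least one objective.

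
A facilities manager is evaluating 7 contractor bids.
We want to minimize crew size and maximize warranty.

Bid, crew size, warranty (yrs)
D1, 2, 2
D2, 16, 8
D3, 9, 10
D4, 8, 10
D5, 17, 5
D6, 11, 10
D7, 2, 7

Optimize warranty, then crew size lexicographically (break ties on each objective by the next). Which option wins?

First maximize warranty: best is 10, kept {D3, D4, D6}.
Then minimize crew size: best is 8, kept {D4}.

D4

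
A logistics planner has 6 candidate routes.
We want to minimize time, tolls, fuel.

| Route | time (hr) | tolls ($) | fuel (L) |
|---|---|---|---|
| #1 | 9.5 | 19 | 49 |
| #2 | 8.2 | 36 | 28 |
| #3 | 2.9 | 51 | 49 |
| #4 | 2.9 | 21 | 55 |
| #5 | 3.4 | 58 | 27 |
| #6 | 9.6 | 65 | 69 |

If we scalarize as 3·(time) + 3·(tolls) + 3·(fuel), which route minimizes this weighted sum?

#1: 3·9.5 + 3·19 + 3·49 = 232.5
#2: 3·8.2 + 3·36 + 3·28 = 216.6
#3: 3·2.9 + 3·51 + 3·49 = 308.7
#4: 3·2.9 + 3·21 + 3·55 = 236.7
#5: 3·3.4 + 3·58 + 3·27 = 265.2
#6: 3·9.6 + 3·65 + 3·69 = 430.8
Lowest: #2 at 216.6.

#2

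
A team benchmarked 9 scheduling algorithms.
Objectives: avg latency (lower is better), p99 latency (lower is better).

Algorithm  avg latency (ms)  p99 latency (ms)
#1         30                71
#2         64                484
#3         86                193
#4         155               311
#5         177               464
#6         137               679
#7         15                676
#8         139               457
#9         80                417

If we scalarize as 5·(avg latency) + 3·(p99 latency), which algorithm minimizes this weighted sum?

#1

#1: 5·30 + 3·71 = 363
#2: 5·64 + 3·484 = 1772
#3: 5·86 + 3·193 = 1009
#4: 5·155 + 3·311 = 1708
#5: 5·177 + 3·464 = 2277
#6: 5·137 + 3·679 = 2722
#7: 5·15 + 3·676 = 2103
#8: 5·139 + 3·457 = 2066
#9: 5·80 + 3·417 = 1651
Lowest: #1 at 363.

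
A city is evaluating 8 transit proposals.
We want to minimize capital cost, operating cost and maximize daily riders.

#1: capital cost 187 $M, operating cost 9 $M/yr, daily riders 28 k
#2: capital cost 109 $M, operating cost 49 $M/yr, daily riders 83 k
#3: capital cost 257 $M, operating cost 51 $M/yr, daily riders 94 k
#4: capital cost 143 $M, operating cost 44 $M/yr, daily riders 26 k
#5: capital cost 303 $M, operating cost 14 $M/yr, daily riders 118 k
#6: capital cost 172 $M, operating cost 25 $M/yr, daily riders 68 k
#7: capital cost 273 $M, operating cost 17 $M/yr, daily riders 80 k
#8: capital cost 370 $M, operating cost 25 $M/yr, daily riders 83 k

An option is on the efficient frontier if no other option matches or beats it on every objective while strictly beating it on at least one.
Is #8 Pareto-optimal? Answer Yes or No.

No

#5 vs #8: capital cost 303≤370, operating cost 14≤25, daily riders 118≥83 — #5 is at least as good on every objective and strictly better on at least one, so #5 dominates #8.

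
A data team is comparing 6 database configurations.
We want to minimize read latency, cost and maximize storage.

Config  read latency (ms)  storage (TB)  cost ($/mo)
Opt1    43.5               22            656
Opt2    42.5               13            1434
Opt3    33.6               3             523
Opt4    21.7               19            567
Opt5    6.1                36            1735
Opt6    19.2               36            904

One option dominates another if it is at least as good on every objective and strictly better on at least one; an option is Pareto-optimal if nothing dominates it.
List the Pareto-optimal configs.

Opt1, Opt3, Opt4, Opt5, Opt6

Opt1: not dominated.
Opt2: dominated by Opt4 (read latency 21.7≤42.5, storage 19≥13, cost 567≤1434).
Opt3: not dominated (best cost).
Opt4: not dominated.
Opt5: not dominated (best read latency).
Opt6: not dominated.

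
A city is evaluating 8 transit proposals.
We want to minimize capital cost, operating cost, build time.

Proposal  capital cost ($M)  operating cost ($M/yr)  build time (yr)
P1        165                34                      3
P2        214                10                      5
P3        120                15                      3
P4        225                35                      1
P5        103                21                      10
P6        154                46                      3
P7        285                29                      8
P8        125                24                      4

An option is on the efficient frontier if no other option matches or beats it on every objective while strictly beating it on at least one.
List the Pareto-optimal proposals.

P1: dominated by P3 (capital cost 120≤165, operating cost 15≤34, build time 3≤3).
P2: not dominated (best operating cost).
P3: not dominated.
P4: not dominated (best build time).
P5: not dominated (best capital cost).
P6: dominated by P3 (capital cost 120≤154, operating cost 15≤46, build time 3≤3).
P7: dominated by P2 (capital cost 214≤285, operating cost 10≤29, build time 5≤8).
P8: dominated by P3 (capital cost 120≤125, operating cost 15≤24, build time 3≤4).

P2, P3, P4, P5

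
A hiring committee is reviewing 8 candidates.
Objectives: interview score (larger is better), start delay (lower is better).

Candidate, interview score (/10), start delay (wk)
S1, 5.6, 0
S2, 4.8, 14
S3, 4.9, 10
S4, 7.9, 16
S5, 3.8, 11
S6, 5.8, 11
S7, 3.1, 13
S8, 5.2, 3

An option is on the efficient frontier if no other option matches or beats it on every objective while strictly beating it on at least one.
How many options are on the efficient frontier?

S1: not dominated (best start delay).
S2: dominated by S1 (interview score 5.6≥4.8, start delay 0≤14).
S3: dominated by S1 (interview score 5.6≥4.9, start delay 0≤10).
S4: not dominated (best interview score).
S5: dominated by S1 (interview score 5.6≥3.8, start delay 0≤11).
S6: not dominated.
S7: dominated by S1 (interview score 5.6≥3.1, start delay 0≤13).
S8: dominated by S1 (interview score 5.6≥5.2, start delay 0≤3).
Pareto-optimal: S1, S4, S6 → 3.

3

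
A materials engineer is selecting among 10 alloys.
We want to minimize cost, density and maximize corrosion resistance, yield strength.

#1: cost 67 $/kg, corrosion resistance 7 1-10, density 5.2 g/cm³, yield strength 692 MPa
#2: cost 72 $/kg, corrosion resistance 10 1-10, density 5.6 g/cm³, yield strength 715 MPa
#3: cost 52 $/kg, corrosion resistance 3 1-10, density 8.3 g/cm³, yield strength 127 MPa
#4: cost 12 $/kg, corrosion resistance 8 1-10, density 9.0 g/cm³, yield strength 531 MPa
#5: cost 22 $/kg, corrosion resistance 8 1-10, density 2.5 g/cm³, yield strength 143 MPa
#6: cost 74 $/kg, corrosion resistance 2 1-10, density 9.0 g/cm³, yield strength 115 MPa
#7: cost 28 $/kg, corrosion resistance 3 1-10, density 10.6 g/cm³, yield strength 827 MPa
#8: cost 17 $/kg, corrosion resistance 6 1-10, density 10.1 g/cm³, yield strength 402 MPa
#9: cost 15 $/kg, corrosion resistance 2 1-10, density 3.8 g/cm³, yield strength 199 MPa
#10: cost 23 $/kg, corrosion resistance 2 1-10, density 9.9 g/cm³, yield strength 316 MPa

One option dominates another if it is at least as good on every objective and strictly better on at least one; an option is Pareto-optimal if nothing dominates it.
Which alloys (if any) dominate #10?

#4

#4: cost 12≤23, corrosion resistance 8≥2, density 9.0≤9.9, yield strength 531≥316 — dominates #10.
Others (#1, #2, #3, #5, #6, #7, #8, #9) are each worse than #10 on at least one objective.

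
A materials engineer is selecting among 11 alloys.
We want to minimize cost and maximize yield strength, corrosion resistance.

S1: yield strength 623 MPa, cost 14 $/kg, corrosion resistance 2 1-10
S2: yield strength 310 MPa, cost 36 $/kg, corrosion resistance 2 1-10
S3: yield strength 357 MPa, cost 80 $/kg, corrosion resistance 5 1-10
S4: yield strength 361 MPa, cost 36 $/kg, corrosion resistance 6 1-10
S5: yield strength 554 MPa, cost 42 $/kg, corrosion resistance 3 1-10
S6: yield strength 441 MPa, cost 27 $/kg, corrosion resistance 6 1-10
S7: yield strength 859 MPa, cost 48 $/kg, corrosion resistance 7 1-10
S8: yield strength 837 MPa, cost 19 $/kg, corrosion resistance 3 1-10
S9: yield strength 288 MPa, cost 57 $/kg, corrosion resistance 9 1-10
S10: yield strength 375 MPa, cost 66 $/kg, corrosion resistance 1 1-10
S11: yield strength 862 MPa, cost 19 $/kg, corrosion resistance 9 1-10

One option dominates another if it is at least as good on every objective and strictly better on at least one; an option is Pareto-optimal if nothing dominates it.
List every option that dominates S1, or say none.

none

S2: worse on yield strength (310 vs 623).
S3: worse on yield strength (357 vs 623).
S4: worse on yield strength (361 vs 623).
S5: worse on yield strength (554 vs 623).
S6: worse on yield strength (441 vs 623).
S7: worse on cost (48 vs 14).
S8: worse on cost (19 vs 14).
S9: worse on yield strength (288 vs 623).
S10: worse on yield strength (375 vs 623).
S11: worse on cost (19 vs 14).
No option dominates S1.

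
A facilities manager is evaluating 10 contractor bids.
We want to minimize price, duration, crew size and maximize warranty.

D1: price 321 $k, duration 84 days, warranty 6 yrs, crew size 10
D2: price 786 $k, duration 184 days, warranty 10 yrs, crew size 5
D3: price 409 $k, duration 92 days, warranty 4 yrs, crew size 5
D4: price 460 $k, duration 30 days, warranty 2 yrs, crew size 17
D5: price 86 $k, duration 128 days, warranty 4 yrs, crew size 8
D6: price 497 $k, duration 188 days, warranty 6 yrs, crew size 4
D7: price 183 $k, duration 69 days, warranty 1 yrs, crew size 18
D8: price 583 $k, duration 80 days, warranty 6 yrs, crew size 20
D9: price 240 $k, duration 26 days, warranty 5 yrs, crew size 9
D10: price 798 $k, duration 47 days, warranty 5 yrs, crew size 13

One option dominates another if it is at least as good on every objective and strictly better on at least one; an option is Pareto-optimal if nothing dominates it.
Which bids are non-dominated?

D1, D2, D3, D5, D6, D7, D8, D9

D1: not dominated.
D2: not dominated (best warranty).
D3: not dominated.
D4: dominated by D9 (price 240≤460, duration 26≤30, warranty 5≥2, crew size 9≤17).
D5: not dominated (best price).
D6: not dominated (best crew size).
D7: not dominated.
D8: not dominated.
D9: not dominated (best duration).
D10: dominated by D9 (price 240≤798, duration 26≤47, warranty 5≥5, crew size 9≤13).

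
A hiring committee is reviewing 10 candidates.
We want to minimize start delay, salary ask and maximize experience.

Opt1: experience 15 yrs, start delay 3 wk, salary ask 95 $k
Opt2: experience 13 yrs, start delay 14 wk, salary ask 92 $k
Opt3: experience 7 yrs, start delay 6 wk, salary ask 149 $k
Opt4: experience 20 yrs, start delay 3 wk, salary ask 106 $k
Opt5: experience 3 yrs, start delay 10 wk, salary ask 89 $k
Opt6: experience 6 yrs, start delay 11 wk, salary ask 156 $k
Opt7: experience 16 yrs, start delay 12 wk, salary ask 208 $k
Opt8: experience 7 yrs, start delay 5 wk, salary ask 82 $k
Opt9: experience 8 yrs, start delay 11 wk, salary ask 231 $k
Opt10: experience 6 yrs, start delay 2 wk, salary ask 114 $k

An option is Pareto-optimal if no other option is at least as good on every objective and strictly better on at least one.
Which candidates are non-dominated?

Opt1: not dominated.
Opt2: not dominated.
Opt3: dominated by Opt1 (experience 15≥7, start delay 3≤6, salary ask 95≤149).
Opt4: not dominated (best experience).
Opt5: dominated by Opt8 (experience 7≥3, start delay 5≤10, salary ask 82≤89).
Opt6: dominated by Opt1 (experience 15≥6, start delay 3≤11, salary ask 95≤156).
Opt7: dominated by Opt4 (experience 20≥16, start delay 3≤12, salary ask 106≤208).
Opt8: not dominated (best salary ask).
Opt9: dominated by Opt1 (experience 15≥8, start delay 3≤11, salary ask 95≤231).
Opt10: not dominated (best start delay).

Opt1, Opt2, Opt4, Opt8, Opt10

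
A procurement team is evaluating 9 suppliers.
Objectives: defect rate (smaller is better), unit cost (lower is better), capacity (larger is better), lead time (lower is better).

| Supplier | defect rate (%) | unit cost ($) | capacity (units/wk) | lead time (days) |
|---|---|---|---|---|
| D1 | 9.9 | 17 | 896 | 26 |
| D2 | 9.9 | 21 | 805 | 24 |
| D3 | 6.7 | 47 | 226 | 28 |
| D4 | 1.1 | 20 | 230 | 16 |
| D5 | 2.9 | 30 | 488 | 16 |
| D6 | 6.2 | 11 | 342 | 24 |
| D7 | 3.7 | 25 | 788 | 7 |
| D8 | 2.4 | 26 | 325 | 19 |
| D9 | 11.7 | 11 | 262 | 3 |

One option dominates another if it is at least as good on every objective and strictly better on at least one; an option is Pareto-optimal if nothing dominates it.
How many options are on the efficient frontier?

8

D1: not dominated (best capacity).
D2: not dominated.
D3: dominated by D4 (defect rate 1.1≤6.7, unit cost 20≤47, capacity 230≥226, lead time 16≤28).
D4: not dominated (best defect rate).
D5: not dominated.
D6: not dominated.
D7: not dominated.
D8: not dominated.
D9: not dominated (best lead time).
Pareto-optimal: D1, D2, D4, D5, D6, D7, D8, D9 → 8.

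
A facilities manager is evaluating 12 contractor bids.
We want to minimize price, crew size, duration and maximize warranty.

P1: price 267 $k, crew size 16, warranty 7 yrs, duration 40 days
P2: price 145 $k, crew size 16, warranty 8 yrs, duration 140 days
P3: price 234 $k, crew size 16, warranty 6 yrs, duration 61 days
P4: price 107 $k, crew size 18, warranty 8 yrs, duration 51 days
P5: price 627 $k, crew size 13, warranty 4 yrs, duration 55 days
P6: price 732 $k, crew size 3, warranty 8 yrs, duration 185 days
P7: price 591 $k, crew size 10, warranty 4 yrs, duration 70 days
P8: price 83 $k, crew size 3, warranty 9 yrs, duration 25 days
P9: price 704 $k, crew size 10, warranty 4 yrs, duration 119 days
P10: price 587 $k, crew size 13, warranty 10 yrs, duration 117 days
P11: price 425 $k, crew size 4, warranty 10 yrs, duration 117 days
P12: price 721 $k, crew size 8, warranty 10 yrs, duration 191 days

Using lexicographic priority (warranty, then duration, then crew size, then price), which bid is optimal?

P11

First maximize warranty: best is 10, kept {P10, P11, P12}.
Then minimize duration: best is 117, kept {P10, P11}.
Then minimize crew size: best is 4, kept {P11}.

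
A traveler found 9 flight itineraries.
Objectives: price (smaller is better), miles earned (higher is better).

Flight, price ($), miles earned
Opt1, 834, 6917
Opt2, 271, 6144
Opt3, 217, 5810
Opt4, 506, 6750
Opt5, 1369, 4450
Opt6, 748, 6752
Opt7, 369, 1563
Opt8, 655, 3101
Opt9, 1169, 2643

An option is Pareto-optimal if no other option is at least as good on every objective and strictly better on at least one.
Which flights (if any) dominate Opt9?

Opt1: price 834≤1169, miles earned 6917≥2643 — dominates Opt9.
Opt2: price 271≤1169, miles earned 6144≥2643 — dominates Opt9.
Opt3: price 217≤1169, miles earned 5810≥2643 — dominates Opt9.
Opt4: price 506≤1169, miles earned 6750≥2643 — dominates Opt9.
Opt6: price 748≤1169, miles earned 6752≥2643 — dominates Opt9.
Opt8: price 655≤1169, miles earned 3101≥2643 — dominates Opt9.
Others (Opt5, Opt7) are each worse than Opt9 on at least one objective.

Opt1, Opt2, Opt3, Opt4, Opt6, Opt8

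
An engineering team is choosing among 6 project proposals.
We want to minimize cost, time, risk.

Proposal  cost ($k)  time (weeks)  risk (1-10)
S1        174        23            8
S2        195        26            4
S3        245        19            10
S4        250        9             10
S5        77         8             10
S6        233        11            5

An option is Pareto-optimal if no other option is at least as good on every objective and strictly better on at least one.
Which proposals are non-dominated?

S1: not dominated.
S2: not dominated (best risk).
S3: dominated by S5 (cost 77≤245, time 8≤19, risk 10≤10).
S4: dominated by S5 (cost 77≤250, time 8≤9, risk 10≤10).
S5: not dominated (best cost).
S6: not dominated.

S1, S2, S5, S6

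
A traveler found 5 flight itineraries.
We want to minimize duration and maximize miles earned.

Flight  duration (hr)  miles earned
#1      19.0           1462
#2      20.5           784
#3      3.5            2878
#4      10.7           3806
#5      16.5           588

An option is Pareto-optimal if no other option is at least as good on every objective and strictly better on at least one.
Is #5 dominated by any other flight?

#3 vs #5: duration 3.5≤16.5, miles earned 2878≥588 — #3 is at least as good on every objective and strictly better on at least one, so #3 dominates #5.

Yes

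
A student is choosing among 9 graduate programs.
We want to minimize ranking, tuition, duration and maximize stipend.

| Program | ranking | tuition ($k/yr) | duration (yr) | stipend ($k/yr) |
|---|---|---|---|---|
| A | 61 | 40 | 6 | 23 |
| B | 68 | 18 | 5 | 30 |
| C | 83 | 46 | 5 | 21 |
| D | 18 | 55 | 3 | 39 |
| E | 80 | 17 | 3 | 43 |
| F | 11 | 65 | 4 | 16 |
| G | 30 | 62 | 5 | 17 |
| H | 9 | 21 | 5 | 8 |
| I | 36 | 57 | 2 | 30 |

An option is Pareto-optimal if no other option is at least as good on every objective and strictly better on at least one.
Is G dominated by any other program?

D vs G: ranking 18≤30, tuition 55≤62, duration 3≤5, stipend 39≥17 — D is at least as good on every objective and strictly better on at least one, so D dominates G.

Yes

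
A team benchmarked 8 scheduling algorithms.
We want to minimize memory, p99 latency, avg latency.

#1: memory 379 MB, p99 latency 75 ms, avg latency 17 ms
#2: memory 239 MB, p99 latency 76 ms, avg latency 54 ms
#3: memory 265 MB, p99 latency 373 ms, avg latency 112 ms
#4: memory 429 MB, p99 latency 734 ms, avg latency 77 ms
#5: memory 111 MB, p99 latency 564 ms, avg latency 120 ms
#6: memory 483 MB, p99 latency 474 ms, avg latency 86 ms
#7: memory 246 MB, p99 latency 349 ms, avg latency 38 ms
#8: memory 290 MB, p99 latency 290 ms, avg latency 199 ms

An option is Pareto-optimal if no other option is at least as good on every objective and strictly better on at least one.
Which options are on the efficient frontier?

#1, #2, #5, #7

#1: not dominated (best p99 latency).
#2: not dominated.
#3: dominated by #2 (memory 239≤265, p99 latency 76≤373, avg latency 54≤112).
#4: dominated by #1 (memory 379≤429, p99 latency 75≤734, avg latency 17≤77).
#5: not dominated (best memory).
#6: dominated by #1 (memory 379≤483, p99 latency 75≤474, avg latency 17≤86).
#7: not dominated.
#8: dominated by #2 (memory 239≤290, p99 latency 76≤290, avg latency 54≤199).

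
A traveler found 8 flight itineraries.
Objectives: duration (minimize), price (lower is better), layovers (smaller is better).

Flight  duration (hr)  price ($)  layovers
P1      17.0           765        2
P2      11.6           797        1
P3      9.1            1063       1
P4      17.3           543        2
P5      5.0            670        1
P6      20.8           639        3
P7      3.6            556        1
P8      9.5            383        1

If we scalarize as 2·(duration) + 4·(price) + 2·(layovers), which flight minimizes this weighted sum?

P1: 2·17.0 + 4·765 + 2·2 = 3098.0
P2: 2·11.6 + 4·797 + 2·1 = 3213.2
P3: 2·9.1 + 4·1063 + 2·1 = 4272.2
P4: 2·17.3 + 4·543 + 2·2 = 2210.6
P5: 2·5.0 + 4·670 + 2·1 = 2692.0
P6: 2·20.8 + 4·639 + 2·3 = 2603.6
P7: 2·3.6 + 4·556 + 2·1 = 2233.2
P8: 2·9.5 + 4·383 + 2·1 = 1553.0
Lowest: P8 at 1553.0.

P8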